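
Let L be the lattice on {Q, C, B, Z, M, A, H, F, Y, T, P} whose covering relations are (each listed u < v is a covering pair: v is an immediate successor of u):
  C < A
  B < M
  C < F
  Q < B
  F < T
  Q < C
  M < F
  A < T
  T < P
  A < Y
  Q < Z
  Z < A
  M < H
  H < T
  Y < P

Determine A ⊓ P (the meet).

Common lower bounds of {A, P}: A, C, Q, Z.
The greatest among these is A.

A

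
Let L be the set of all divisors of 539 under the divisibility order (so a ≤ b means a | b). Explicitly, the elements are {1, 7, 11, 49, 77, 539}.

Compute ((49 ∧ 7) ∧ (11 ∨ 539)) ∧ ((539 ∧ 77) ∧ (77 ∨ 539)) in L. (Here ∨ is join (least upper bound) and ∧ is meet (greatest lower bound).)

7

49 ∧ 7 = 7
11 ∨ 539 = 539
7 ∧ 539 = 7
539 ∧ 77 = 77
77 ∨ 539 = 539
77 ∧ 539 = 77
7 ∧ 77 = 7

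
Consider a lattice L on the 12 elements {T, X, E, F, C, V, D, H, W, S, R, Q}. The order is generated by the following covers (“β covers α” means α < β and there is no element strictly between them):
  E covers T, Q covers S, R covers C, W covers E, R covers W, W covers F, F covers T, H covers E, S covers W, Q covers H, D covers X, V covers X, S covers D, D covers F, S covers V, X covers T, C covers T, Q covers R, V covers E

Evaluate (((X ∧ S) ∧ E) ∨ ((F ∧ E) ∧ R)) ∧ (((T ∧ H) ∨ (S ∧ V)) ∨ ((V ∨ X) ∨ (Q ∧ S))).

T

X ∧ S = X
X ∧ E = T
F ∧ E = T
T ∧ R = T
T ∨ T = T
T ∧ H = T
S ∧ V = V
T ∨ V = V
V ∨ X = V
Q ∧ S = S
V ∨ S = S
V ∨ S = S
T ∧ S = T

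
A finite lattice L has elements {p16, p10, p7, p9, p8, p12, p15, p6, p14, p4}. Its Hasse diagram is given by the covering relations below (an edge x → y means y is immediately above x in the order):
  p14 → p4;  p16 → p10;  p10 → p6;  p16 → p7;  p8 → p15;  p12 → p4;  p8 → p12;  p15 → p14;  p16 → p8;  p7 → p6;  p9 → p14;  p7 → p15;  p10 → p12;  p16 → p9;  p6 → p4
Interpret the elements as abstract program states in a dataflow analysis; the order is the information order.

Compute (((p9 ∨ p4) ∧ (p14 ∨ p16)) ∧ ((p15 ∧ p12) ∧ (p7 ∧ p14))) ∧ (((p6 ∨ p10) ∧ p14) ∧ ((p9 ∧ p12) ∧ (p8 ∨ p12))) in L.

p16

p9 ∨ p4 = p4
p14 ∨ p16 = p14
p4 ∧ p14 = p14
p15 ∧ p12 = p8
p7 ∧ p14 = p7
p8 ∧ p7 = p16
p14 ∧ p16 = p16
p6 ∨ p10 = p6
p6 ∧ p14 = p7
p9 ∧ p12 = p16
p8 ∨ p12 = p12
p16 ∧ p12 = p16
p7 ∧ p16 = p16
p16 ∧ p16 = p16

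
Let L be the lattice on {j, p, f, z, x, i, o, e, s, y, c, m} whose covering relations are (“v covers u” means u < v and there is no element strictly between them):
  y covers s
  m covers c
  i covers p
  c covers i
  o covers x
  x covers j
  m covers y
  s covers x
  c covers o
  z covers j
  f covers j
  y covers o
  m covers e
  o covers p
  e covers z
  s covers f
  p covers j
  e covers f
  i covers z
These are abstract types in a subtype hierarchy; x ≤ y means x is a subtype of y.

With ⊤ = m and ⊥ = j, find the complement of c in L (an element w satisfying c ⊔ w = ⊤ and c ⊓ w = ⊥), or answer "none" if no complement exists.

Need w with c ∨ w = m and c ∧ w = j.
Checking each element gives: f.

f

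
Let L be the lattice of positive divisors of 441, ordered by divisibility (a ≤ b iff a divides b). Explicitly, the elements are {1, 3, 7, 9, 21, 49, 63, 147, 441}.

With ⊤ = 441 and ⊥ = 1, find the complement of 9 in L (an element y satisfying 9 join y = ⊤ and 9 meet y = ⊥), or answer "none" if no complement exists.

Need y with 9 ∨ y = 441 and 9 ∧ y = 1.
Checking each element gives: 49.

49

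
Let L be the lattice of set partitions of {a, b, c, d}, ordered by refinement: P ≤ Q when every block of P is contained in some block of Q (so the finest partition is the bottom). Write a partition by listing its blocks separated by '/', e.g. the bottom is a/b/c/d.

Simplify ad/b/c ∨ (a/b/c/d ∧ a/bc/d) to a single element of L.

a/b/c/d ∧ a/bc/d = a/b/c/d
ad/b/c ∨ a/b/c/d = ad/b/c

ad/b/c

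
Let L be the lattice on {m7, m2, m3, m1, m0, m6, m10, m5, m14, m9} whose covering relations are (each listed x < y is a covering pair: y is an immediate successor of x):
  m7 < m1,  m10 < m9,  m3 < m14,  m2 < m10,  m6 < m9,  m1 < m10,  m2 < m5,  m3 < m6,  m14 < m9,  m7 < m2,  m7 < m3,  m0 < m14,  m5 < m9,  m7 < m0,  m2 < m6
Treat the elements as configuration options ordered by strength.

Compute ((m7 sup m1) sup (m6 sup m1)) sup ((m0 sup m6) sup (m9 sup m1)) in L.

m7 ∨ m1 = m1
m6 ∨ m1 = m9
m1 ∨ m9 = m9
m0 ∨ m6 = m9
m9 ∨ m1 = m9
m9 ∨ m9 = m9
m9 ∨ m9 = m9

m9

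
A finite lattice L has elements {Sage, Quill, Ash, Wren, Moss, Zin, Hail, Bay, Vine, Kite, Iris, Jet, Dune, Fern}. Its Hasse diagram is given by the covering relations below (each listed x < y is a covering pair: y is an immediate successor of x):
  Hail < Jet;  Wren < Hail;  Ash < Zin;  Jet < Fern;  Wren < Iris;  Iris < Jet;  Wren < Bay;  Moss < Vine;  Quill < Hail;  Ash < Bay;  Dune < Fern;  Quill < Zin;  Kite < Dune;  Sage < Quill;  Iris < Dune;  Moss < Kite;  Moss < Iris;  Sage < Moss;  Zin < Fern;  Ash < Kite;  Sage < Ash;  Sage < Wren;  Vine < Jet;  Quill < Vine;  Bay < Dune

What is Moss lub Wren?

Common upper bounds of {Moss, Wren}: Dune, Fern, Iris, Jet.
The least among these is Iris.

Iris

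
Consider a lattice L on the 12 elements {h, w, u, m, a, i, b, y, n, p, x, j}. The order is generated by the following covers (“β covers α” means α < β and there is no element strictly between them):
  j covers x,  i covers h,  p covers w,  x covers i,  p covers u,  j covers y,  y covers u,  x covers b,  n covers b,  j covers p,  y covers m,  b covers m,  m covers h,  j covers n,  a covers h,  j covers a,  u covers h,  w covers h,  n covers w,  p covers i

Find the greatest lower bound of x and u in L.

h

Common lower bounds of {x, u}: h.
The greatest among these is h.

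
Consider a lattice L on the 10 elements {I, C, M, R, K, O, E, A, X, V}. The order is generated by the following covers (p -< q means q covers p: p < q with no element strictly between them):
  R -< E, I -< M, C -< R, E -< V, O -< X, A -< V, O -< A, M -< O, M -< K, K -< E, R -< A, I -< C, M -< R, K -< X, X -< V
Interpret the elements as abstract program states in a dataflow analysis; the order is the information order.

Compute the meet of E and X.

K

Common lower bounds of {E, X}: I, K, M.
The greatest among these is K.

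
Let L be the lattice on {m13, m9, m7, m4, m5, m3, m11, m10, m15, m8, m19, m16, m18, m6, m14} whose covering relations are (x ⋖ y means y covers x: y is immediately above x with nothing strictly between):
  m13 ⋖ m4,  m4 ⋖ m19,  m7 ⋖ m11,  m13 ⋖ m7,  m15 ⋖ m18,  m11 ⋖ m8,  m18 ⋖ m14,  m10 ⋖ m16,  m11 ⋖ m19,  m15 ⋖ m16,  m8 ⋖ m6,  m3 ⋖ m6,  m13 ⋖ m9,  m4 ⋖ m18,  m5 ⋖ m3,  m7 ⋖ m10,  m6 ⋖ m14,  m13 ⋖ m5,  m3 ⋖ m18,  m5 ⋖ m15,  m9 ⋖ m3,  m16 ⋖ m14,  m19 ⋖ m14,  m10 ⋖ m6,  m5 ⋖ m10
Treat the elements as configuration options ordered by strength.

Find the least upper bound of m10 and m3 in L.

m6

Common upper bounds of {m10, m3}: m14, m6.
The least among these is m6.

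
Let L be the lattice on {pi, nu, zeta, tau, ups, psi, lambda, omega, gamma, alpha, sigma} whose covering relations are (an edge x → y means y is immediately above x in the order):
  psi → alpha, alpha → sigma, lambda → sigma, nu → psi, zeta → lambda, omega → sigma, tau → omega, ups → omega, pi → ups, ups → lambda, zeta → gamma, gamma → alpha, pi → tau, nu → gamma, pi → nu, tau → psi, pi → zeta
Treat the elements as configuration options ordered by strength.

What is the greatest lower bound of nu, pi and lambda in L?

Common lower bounds of {nu, pi, lambda}: pi.
The greatest among these is pi.

pi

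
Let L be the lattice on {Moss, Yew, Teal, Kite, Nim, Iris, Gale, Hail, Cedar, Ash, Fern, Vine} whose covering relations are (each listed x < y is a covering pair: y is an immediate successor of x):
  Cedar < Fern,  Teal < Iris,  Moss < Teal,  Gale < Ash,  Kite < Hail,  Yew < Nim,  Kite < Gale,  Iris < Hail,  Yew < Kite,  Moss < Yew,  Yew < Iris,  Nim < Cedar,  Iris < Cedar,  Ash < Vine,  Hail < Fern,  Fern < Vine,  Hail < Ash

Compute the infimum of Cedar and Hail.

Iris

Common lower bounds of {Cedar, Hail}: Iris, Moss, Teal, Yew.
The greatest among these is Iris.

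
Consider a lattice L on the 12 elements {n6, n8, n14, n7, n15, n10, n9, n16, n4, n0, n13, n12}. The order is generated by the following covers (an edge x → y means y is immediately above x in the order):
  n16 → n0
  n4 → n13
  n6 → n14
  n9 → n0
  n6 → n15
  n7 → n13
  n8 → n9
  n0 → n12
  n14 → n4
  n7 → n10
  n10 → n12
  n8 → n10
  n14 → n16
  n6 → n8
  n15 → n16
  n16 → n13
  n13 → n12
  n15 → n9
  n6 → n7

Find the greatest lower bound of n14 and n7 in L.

n6

Common lower bounds of {n14, n7}: n6.
The greatest among these is n6.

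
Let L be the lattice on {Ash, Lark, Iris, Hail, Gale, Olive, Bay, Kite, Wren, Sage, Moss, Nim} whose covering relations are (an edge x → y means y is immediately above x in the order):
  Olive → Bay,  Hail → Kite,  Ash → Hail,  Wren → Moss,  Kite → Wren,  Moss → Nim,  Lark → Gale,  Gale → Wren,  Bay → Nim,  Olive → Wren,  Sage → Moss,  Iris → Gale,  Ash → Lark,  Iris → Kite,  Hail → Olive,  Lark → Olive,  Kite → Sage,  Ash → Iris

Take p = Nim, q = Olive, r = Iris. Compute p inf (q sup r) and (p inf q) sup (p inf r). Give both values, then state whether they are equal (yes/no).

Wren; Wren; yes

q sup r = Wren, so p inf (q sup r) = Nim inf Wren = Wren.
p inf q = Olive and p inf r = Iris, so (p inf q) sup (p inf r) = Olive sup Iris = Wren.
Equal: yes.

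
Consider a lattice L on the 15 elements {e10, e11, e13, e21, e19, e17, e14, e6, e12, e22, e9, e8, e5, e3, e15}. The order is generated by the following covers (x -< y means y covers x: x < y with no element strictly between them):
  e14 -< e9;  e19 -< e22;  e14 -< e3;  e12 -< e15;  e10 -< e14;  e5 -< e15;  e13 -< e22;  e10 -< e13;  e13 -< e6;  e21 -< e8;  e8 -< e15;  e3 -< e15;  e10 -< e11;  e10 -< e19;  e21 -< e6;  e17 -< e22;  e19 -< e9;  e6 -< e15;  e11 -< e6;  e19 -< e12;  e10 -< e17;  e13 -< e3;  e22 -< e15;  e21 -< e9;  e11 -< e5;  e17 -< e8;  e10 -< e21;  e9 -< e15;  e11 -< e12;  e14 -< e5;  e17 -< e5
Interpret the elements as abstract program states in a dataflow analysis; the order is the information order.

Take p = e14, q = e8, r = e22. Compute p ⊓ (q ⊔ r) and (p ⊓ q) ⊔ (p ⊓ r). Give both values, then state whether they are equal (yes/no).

e14; e10; no

q ⊔ r = e15, so p ⊓ (q ⊔ r) = e14 ⊓ e15 = e14.
p ⊓ q = e10 and p ⊓ r = e10, so (p ⊓ q) ⊔ (p ⊓ r) = e10 ⊔ e10 = e10.
Equal: no.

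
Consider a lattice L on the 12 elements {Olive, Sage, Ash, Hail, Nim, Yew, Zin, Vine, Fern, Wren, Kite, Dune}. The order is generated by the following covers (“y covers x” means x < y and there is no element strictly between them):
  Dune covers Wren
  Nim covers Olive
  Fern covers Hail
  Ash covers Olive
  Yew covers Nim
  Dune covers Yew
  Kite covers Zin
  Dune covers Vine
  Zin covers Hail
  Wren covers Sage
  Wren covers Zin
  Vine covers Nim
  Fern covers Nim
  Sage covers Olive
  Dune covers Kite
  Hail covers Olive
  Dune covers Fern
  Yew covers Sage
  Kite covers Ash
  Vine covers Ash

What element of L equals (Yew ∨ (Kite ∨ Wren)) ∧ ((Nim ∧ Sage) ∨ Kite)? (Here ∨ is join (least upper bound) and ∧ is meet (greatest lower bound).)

Kite ∨ Wren = Dune
Yew ∨ Dune = Dune
Nim ∧ Sage = Olive
Olive ∨ Kite = Kite
Dune ∧ Kite = Kite

Kite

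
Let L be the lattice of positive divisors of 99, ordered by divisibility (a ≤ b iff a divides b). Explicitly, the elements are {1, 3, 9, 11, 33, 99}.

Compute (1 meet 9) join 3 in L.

3

1 ∧ 9 = 1
1 ∨ 3 = 3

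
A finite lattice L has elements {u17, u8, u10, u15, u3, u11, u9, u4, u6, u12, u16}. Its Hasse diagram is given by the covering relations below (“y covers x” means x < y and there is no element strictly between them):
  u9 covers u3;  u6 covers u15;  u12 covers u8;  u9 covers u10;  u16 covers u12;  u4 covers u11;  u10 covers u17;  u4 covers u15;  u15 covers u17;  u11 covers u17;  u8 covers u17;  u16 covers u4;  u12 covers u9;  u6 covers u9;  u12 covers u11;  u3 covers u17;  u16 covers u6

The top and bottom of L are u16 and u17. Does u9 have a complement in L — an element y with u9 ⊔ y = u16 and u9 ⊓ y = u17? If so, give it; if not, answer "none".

u4

Need y with u9 ∨ y = u16 and u9 ∧ y = u17.
Checking each element gives: u4.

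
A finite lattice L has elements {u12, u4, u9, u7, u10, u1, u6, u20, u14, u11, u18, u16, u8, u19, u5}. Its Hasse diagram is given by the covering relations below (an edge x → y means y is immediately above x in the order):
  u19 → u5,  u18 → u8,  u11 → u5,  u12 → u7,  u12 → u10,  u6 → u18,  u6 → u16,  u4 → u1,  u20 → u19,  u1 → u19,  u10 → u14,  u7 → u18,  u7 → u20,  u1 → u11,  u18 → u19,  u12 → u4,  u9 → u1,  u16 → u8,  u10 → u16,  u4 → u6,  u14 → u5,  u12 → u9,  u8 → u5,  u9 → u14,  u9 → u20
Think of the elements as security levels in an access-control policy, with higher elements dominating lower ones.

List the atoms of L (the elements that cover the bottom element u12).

The atoms are exactly the elements that cover u12: u10, u4, u7, u9.

u10, u4, u7, u9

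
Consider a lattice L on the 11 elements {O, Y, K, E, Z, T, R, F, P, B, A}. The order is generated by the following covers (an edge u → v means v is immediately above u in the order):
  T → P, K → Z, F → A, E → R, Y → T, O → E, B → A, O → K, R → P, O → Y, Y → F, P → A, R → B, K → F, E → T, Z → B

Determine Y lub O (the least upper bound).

Common upper bounds of {Y, O}: A, F, P, T, Y.
The least among these is Y.

Y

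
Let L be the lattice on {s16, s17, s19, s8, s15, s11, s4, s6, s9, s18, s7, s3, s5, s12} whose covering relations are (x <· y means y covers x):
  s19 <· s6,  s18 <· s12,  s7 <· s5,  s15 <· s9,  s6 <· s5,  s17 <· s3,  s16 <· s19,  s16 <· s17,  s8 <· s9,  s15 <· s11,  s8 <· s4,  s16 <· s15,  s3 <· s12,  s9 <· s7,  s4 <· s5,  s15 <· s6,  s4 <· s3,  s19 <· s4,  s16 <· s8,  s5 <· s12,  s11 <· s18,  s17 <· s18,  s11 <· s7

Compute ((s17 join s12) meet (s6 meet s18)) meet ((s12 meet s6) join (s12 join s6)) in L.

s15

s17 ∨ s12 = s12
s6 ∧ s18 = s15
s12 ∧ s15 = s15
s12 ∧ s6 = s6
s12 ∨ s6 = s12
s6 ∨ s12 = s12
s15 ∧ s12 = s15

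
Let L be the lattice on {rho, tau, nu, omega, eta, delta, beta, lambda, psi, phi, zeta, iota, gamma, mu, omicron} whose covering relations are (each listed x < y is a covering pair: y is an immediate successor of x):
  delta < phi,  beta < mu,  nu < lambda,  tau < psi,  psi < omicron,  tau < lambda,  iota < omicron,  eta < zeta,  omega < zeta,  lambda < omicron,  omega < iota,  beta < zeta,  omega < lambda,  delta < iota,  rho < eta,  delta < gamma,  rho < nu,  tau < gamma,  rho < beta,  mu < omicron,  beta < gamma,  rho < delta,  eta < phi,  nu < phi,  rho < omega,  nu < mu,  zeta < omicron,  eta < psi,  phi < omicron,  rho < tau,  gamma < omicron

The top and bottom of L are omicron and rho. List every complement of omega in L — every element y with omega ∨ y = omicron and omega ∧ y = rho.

gamma, mu, phi, psi

Need y with omega ∨ y = omicron and omega ∧ y = rho.
Checking each element gives: gamma, mu, phi, psi.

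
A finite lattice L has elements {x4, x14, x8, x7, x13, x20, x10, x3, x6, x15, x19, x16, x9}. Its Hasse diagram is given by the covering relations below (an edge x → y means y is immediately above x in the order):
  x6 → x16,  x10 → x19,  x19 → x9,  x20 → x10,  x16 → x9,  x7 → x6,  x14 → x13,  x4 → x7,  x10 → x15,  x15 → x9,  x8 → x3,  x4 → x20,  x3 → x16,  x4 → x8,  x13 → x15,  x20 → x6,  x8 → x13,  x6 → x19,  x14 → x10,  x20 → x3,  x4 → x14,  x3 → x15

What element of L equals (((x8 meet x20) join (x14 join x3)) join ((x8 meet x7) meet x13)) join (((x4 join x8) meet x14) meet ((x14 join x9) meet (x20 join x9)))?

x8 ∧ x20 = x4
x14 ∨ x3 = x15
x4 ∨ x15 = x15
x8 ∧ x7 = x4
x4 ∧ x13 = x4
x15 ∨ x4 = x15
x4 ∨ x8 = x8
x8 ∧ x14 = x4
x14 ∨ x9 = x9
x20 ∨ x9 = x9
x9 ∧ x9 = x9
x4 ∧ x9 = x4
x15 ∨ x4 = x15

x15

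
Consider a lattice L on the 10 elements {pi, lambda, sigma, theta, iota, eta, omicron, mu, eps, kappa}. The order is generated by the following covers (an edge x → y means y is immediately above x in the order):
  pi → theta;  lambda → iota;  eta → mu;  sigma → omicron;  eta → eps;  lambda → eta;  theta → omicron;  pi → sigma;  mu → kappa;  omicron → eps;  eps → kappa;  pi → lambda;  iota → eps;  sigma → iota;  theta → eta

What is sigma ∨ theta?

omicron

Common upper bounds of {sigma, theta}: eps, kappa, omicron.
The least among these is omicron.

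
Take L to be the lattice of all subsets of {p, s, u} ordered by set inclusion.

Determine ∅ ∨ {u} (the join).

{u}

Under ⊆, join is union: ∅ ∪ {u} = {u}.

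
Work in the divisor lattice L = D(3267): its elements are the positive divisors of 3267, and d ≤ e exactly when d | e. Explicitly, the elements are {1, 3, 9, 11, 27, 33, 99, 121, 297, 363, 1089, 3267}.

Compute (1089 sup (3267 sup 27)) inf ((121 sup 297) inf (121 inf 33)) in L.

3267 ∨ 27 = 3267
1089 ∨ 3267 = 3267
121 ∨ 297 = 3267
121 ∧ 33 = 11
3267 ∧ 11 = 11
3267 ∧ 11 = 11

11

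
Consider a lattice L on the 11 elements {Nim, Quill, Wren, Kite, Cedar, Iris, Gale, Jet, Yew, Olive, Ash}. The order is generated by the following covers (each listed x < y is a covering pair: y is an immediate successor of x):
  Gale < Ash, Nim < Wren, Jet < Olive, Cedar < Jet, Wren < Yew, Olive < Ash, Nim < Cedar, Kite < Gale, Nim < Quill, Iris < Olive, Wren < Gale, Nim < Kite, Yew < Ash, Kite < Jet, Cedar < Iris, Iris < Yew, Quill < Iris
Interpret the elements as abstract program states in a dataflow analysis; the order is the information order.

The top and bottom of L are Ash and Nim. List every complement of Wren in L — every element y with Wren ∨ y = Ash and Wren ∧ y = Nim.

Need y with Wren ∨ y = Ash and Wren ∧ y = Nim.
Checking each element gives: Jet, Olive.

Jet, Olive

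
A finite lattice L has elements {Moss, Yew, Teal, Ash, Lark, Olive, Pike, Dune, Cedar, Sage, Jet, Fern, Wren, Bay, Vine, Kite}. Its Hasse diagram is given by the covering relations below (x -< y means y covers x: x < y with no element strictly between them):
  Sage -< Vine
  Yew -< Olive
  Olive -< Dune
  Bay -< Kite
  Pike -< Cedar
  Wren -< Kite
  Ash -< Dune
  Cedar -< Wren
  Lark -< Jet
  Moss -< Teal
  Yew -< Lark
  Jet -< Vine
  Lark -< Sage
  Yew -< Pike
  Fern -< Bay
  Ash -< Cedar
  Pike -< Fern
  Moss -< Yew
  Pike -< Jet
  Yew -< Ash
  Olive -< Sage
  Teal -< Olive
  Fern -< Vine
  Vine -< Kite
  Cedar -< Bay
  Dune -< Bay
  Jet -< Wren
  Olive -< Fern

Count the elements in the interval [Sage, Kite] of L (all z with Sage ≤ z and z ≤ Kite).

The interval [Sage, Kite] = {Kite, Sage, Vine}, which has 3 elements.

3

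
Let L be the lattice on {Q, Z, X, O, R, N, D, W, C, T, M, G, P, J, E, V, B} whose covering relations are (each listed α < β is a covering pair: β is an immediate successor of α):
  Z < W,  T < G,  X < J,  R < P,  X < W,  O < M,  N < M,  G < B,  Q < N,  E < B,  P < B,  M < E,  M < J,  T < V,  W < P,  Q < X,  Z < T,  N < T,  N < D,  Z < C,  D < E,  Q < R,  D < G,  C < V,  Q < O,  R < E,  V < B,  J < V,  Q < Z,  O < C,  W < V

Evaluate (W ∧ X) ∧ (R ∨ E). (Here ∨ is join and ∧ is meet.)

Q

W ∧ X = X
R ∨ E = E
X ∧ E = Q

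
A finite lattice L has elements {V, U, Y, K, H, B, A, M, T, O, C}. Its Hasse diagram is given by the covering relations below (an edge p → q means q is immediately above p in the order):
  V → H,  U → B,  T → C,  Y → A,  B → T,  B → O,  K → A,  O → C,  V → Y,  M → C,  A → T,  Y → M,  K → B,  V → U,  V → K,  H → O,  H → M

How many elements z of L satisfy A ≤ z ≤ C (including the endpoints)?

The interval [A, C] = {A, C, T}, which has 3 elements.

3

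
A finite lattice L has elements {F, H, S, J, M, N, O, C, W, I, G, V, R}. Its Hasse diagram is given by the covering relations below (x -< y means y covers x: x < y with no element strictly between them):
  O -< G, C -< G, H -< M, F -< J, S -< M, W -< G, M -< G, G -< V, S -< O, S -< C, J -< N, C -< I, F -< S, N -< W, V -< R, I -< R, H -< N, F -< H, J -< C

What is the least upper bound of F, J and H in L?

N

Common upper bounds of {F, J, H}: G, N, R, V, W.
The least among these is N.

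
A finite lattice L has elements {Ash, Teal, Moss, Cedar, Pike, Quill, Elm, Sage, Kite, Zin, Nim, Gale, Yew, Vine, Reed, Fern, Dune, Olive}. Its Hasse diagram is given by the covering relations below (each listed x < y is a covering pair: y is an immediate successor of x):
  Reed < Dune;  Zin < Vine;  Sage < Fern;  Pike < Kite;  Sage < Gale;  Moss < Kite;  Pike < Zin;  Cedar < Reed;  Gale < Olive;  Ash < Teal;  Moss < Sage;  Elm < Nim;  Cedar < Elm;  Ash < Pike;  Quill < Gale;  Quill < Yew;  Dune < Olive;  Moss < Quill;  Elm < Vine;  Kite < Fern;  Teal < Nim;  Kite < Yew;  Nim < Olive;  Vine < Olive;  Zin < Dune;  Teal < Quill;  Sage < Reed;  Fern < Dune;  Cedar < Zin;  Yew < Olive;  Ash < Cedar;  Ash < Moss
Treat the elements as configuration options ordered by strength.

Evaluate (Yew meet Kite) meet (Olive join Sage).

Kite

Yew ∧ Kite = Kite
Olive ∨ Sage = Olive
Kite ∧ Olive = Kite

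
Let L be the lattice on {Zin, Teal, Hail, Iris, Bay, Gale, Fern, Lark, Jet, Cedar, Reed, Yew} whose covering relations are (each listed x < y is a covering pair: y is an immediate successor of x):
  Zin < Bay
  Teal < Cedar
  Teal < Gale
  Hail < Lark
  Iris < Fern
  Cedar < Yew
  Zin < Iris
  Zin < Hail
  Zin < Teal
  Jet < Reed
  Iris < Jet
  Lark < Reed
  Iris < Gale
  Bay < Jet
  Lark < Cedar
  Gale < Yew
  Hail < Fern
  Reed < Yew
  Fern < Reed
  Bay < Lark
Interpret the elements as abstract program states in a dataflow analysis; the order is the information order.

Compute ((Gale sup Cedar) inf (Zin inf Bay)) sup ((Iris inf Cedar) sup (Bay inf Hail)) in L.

Zin

Gale ∨ Cedar = Yew
Zin ∧ Bay = Zin
Yew ∧ Zin = Zin
Iris ∧ Cedar = Zin
Bay ∧ Hail = Zin
Zin ∨ Zin = Zin
Zin ∨ Zin = Zin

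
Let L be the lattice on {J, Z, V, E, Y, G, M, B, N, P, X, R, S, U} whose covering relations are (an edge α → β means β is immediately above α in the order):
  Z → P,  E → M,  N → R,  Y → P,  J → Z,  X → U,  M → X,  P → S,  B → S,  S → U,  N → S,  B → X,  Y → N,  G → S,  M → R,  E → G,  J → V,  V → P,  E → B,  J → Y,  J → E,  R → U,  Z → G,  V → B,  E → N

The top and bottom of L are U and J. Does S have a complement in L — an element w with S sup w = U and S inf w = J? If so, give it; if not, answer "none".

none

For every candidate w, either S ∨ w ≠ U or S ∧ w ≠ J; no complement exists.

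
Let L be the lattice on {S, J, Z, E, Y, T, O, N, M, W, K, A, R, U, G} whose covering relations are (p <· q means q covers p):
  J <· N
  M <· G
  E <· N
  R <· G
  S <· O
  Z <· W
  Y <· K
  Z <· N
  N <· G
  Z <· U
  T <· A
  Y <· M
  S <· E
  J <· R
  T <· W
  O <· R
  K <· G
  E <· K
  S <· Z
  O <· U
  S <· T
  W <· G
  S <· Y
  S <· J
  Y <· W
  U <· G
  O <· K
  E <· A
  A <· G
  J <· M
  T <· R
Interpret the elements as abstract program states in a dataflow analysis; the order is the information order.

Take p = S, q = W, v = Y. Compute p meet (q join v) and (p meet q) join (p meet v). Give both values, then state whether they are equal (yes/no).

S; S; yes

q join v = W, so p meet (q join v) = S meet W = S.
p meet q = S and p meet v = S, so (p meet q) join (p meet v) = S join S = S.
Equal: yes.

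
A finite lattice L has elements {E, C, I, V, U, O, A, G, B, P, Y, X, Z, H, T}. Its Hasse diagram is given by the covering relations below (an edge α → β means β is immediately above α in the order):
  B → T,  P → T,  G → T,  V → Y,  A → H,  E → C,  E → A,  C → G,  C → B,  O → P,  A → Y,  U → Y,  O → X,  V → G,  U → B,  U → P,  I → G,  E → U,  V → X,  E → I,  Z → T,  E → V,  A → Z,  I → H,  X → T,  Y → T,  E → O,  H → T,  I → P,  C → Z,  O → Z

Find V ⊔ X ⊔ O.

X

Common upper bounds of {V, X, O}: T, X.
The least among these is X.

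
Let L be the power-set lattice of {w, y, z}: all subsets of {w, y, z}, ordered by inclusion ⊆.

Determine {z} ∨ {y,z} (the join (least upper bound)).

{y,z}

Common upper bounds of {{z}, {y,z}}: {w,y,z}, {y,z}.
The least among these is {y,z}.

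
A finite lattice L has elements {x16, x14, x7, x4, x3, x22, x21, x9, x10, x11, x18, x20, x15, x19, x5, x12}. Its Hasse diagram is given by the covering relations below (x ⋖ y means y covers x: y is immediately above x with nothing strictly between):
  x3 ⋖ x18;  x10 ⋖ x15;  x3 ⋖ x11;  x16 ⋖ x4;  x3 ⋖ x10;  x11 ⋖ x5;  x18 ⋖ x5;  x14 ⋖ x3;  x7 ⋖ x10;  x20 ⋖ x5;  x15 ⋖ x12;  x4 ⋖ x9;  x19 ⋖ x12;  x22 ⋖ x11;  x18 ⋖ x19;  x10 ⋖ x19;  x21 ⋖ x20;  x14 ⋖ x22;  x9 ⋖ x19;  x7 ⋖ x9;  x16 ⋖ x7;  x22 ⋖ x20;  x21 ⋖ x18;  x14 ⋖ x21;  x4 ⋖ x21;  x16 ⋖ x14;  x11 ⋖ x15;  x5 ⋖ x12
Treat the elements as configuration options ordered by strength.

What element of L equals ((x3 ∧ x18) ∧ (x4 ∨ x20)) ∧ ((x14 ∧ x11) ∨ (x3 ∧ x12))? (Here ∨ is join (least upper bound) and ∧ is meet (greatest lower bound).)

x3 ∧ x18 = x3
x4 ∨ x20 = x20
x3 ∧ x20 = x14
x14 ∧ x11 = x14
x3 ∧ x12 = x3
x14 ∨ x3 = x3
x14 ∧ x3 = x14

x14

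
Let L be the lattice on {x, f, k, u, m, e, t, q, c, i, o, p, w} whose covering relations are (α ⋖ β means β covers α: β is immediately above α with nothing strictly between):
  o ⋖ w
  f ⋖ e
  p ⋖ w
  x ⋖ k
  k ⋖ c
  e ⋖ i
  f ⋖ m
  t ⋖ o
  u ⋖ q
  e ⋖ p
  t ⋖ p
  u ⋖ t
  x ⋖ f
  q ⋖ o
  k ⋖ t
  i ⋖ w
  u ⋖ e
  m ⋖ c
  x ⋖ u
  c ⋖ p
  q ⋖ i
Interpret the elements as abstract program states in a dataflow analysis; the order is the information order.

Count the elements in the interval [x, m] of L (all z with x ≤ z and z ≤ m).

The interval [x, m] = {f, m, x}, which has 3 elements.

3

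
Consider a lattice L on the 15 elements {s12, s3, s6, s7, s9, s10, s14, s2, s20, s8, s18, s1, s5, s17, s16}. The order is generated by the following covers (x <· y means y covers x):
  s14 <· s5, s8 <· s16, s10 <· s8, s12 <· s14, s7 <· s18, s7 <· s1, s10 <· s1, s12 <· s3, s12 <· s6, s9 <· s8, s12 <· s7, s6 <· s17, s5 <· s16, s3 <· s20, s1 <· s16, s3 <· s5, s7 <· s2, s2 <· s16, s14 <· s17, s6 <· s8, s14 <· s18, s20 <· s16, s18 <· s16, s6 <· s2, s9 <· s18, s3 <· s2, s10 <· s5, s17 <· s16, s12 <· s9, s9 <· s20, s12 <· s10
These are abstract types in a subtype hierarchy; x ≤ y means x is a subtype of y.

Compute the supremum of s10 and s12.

s10

Common upper bounds of {s10, s12}: s1, s10, s16, s5, s8.
The least among these is s10.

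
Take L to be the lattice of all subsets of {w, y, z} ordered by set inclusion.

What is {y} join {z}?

{y,z}

Under ⊆, join is union: {y} ∪ {z} = {y,z}.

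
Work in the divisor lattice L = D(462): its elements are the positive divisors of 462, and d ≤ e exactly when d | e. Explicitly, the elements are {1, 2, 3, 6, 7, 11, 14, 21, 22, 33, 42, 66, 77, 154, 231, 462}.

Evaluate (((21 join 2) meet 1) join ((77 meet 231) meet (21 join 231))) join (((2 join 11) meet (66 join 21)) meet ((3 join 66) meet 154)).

21 ∨ 2 = 42
42 ∧ 1 = 1
77 ∧ 231 = 77
21 ∨ 231 = 231
77 ∧ 231 = 77
1 ∨ 77 = 77
2 ∨ 11 = 22
66 ∨ 21 = 462
22 ∧ 462 = 22
3 ∨ 66 = 66
66 ∧ 154 = 22
22 ∧ 22 = 22
77 ∨ 22 = 154

154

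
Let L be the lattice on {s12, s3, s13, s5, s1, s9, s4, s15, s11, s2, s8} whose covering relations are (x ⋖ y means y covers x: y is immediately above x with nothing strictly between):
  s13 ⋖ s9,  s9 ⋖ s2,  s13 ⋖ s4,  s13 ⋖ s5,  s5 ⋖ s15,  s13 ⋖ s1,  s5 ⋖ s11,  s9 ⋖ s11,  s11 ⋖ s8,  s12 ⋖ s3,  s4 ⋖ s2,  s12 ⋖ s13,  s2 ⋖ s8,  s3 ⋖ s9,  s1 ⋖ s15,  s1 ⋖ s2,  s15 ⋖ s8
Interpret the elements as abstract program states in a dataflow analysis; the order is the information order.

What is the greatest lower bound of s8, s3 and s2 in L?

Common lower bounds of {s8, s3, s2}: s12, s3.
The greatest among these is s3.

s3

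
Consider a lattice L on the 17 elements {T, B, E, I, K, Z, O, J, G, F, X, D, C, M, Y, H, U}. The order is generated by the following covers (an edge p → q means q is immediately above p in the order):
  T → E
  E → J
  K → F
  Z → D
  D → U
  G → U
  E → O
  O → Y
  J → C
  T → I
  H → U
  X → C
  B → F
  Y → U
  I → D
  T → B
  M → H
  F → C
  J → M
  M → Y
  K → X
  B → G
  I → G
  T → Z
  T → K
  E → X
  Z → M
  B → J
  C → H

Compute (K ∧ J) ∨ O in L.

O

K ∧ J = T
T ∨ O = O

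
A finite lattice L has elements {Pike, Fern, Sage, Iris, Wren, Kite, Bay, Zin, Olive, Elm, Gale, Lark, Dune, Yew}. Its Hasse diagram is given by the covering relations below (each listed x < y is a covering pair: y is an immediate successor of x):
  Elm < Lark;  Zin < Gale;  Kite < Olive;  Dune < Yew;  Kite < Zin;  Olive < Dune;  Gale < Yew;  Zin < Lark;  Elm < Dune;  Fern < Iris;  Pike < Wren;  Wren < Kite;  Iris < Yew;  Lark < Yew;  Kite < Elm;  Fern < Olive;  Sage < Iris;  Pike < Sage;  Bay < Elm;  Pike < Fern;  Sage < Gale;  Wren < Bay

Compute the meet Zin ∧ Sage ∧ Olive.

Common lower bounds of {Zin, Sage, Olive}: Pike.
The greatest among these is Pike.

Pike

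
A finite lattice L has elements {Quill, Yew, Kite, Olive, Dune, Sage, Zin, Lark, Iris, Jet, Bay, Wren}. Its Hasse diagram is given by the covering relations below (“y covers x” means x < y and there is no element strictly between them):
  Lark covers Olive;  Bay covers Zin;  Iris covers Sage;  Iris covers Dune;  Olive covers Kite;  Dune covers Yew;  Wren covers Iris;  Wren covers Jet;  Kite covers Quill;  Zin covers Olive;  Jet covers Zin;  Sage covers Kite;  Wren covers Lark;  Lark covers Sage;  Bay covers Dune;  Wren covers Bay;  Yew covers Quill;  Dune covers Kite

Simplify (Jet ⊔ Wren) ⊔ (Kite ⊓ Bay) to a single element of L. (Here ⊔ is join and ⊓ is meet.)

Wren

Jet ∨ Wren = Wren
Kite ∧ Bay = Kite
Wren ∨ Kite = Wren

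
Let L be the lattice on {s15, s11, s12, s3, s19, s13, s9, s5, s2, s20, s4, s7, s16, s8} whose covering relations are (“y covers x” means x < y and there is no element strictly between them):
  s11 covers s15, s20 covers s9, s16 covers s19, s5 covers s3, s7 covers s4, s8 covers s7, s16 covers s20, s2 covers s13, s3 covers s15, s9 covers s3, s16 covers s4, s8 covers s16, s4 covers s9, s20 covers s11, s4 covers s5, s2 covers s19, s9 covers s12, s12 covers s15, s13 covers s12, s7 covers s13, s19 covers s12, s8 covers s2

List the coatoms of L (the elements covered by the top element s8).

s16, s2, s7

The coatoms are exactly the elements covered by s8: s16, s2, s7.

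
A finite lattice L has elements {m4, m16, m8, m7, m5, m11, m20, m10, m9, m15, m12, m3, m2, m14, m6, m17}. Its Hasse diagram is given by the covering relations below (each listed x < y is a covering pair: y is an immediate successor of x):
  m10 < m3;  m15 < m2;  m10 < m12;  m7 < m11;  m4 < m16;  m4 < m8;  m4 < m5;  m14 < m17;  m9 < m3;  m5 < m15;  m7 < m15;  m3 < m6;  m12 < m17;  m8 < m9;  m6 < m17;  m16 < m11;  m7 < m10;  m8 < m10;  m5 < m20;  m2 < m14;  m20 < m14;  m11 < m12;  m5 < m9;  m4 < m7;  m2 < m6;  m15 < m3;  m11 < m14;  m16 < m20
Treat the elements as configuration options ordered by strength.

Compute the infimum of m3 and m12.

m10

Common lower bounds of {m3, m12}: m10, m4, m7, m8.
The greatest among these is m10.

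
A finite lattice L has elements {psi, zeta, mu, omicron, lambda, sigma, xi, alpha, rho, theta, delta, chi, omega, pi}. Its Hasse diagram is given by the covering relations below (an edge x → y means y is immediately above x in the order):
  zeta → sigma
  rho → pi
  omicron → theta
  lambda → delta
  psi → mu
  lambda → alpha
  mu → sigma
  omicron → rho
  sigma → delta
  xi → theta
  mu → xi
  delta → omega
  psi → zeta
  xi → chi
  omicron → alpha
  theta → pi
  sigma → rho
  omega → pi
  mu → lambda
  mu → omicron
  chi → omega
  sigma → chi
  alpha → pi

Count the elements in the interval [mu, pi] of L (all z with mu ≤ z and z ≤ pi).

The interval [mu, pi] = {alpha, chi, delta, lambda, mu, omega, omicron, pi, rho, sigma, theta, xi}, which has 12 elements.

12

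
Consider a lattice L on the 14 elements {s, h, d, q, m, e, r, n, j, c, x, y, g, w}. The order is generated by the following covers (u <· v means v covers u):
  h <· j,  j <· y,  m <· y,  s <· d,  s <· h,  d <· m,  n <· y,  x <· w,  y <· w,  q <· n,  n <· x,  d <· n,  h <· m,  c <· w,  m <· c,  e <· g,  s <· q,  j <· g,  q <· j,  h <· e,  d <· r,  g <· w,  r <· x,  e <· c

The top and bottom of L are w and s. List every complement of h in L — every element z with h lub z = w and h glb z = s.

r, x

Need z with h ∨ z = w and h ∧ z = s.
Checking each element gives: r, x.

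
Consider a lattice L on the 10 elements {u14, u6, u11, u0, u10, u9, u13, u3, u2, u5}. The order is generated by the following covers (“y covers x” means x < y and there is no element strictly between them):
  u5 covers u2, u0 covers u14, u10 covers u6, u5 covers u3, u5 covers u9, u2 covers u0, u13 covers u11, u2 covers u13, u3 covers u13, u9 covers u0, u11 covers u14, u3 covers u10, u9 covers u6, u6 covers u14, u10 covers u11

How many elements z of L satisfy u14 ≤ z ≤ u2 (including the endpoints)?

The interval [u14, u2] = {u0, u11, u13, u14, u2}, which has 5 elements.

5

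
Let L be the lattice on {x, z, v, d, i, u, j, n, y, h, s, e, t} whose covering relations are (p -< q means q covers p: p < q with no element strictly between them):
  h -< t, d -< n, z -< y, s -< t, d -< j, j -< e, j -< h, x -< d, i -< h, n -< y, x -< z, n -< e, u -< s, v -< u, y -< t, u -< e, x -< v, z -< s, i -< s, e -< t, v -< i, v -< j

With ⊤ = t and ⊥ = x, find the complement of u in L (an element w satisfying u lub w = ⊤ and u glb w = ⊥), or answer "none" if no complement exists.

Need w with u ∨ w = t and u ∧ w = x.
Checking each element gives: y.

y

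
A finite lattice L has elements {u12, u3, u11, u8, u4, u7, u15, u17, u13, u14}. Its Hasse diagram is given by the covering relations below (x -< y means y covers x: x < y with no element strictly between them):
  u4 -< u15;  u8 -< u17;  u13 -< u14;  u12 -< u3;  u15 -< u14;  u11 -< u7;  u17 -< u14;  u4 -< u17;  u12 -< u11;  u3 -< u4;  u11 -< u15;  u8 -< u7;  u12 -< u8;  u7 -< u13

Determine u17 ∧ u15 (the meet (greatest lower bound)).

u4

Common lower bounds of {u17, u15}: u12, u3, u4.
The greatest among these is u4.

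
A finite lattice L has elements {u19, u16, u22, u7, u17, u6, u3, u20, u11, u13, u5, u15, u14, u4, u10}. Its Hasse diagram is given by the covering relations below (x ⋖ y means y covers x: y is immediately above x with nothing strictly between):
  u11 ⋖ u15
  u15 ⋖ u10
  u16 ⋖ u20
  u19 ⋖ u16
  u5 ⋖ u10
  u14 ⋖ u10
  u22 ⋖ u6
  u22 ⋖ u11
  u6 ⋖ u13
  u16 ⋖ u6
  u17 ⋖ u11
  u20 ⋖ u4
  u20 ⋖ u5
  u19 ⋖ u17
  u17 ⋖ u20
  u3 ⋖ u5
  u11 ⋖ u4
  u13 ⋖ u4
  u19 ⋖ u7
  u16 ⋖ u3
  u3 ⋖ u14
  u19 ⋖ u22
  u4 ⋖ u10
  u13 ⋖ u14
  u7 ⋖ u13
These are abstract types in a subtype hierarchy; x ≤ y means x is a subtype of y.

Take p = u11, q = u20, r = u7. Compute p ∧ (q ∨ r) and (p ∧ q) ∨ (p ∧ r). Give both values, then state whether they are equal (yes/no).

u11; u17; no

q ∨ r = u4, so p ∧ (q ∨ r) = u11 ∧ u4 = u11.
p ∧ q = u17 and p ∧ r = u19, so (p ∧ q) ∨ (p ∧ r) = u17 ∨ u19 = u17.
Equal: no.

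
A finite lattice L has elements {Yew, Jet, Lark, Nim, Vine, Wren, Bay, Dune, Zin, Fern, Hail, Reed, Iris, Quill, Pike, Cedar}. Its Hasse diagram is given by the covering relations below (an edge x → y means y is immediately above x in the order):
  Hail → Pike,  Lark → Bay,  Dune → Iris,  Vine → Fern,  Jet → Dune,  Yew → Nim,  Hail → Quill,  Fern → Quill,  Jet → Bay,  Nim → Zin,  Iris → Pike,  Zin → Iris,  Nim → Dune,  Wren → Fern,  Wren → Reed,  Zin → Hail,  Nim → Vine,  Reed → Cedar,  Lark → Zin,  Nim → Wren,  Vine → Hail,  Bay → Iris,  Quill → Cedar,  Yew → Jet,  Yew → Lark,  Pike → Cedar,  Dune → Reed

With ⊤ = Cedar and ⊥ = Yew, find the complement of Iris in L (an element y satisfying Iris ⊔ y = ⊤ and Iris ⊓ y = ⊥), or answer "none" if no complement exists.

For every candidate y, either Iris ∨ y ≠ Cedar or Iris ∧ y ≠ Yew; no complement exists.

none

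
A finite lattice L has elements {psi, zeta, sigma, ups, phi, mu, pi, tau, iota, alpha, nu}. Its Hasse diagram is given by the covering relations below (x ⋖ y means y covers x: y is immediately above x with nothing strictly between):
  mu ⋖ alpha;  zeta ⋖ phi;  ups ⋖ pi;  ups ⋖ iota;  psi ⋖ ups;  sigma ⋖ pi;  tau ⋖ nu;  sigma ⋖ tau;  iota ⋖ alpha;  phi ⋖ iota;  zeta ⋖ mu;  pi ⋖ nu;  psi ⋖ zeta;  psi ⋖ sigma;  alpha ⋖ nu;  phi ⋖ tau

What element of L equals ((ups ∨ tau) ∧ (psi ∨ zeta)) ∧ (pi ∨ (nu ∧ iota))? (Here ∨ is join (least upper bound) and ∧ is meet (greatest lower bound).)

zeta

ups ∨ tau = nu
psi ∨ zeta = zeta
nu ∧ zeta = zeta
nu ∧ iota = iota
pi ∨ iota = nu
zeta ∧ nu = zeta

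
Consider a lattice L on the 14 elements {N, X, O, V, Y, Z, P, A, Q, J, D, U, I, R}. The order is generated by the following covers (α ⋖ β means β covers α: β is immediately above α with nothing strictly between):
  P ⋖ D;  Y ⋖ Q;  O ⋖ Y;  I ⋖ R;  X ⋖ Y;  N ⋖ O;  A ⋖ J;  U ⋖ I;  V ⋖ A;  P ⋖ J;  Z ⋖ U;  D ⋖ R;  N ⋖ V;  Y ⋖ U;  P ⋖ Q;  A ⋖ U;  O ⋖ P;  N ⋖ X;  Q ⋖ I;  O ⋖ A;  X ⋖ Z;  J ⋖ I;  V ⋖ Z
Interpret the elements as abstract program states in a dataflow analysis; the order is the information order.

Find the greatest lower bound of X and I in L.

X

Common lower bounds of {X, I}: N, X.
The greatest among these is X.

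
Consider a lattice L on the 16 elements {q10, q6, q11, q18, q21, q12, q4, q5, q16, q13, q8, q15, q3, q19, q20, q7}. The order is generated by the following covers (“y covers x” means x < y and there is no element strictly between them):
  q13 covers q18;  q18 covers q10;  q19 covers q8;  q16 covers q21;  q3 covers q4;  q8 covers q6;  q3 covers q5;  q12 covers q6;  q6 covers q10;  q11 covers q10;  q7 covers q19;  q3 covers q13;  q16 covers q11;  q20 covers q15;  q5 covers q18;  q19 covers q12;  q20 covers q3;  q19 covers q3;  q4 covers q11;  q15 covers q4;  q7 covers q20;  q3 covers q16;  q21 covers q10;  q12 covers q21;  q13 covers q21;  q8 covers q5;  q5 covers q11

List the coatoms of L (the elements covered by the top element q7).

The coatoms are exactly the elements covered by q7: q19, q20.

q19, q20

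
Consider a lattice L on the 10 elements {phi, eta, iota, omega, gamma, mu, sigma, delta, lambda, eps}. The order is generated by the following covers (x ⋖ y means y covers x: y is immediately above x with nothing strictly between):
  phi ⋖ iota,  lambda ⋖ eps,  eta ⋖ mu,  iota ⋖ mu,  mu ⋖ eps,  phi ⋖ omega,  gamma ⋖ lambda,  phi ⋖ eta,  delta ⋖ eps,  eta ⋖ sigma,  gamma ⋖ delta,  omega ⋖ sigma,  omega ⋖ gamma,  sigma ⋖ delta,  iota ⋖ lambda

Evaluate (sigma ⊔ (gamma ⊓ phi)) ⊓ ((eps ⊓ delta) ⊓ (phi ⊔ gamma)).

gamma ∧ phi = phi
sigma ∨ phi = sigma
eps ∧ delta = delta
phi ∨ gamma = gamma
delta ∧ gamma = gamma
sigma ∧ gamma = omega

omega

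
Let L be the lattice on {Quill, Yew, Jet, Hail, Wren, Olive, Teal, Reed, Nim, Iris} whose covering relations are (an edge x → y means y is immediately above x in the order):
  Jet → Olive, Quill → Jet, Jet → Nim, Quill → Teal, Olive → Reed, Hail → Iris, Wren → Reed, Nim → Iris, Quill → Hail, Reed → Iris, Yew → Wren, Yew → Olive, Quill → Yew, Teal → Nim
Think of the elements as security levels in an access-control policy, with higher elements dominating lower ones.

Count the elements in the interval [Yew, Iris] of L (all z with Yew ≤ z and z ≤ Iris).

5

The interval [Yew, Iris] = {Iris, Olive, Reed, Wren, Yew}, which has 5 elements.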